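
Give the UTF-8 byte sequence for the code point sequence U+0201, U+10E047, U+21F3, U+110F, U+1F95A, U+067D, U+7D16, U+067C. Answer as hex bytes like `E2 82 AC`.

U+0201: 2-byte form → C8 81.
U+10E047: 4-byte form → F4 8E 81 87.
U+21F3: 3-byte form → E2 87 B3.
U+110F: 3-byte form → E1 84 8F.
U+1F95A: 4-byte form → F0 9F A5 9A.
U+067D: 2-byte form → D9 BD.
U+7D16: 3-byte form → E7 B4 96.
U+067C: 2-byte form → D9 BC.
Concatenated (23 bytes): C8 81 F4 8E 81 87 E2 87 B3 E1 84 8F F0 9F A5 9A D9 BD E7 B4 96 D9 BC.

C8 81 F4 8E 81 87 E2 87 B3 E1 84 8F F0 9F A5 9A D9 BD E7 B4 96 D9 BC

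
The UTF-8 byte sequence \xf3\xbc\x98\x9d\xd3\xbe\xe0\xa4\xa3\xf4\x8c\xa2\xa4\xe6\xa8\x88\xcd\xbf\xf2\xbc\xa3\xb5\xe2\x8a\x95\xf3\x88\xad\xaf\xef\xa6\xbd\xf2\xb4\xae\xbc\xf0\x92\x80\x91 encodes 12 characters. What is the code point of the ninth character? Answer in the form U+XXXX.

Offset 0: leading byte 0xF3 = 11110011 → 4-byte char #1 = F3 BC 98 9D.
Offset 4: leading byte 0xD3 = 11010011 → 2-byte char #2 = D3 BE.
Offset 6: leading byte 0xE0 = 11100000 → 3-byte char #3 = E0 A4 A3.
Offset 9: leading byte 0xF4 = 11110100 → 4-byte char #4 = F4 8C A2 A4.
Offset 13: leading byte 0xE6 = 11100110 → 3-byte char #5 = E6 A8 88.
Offset 16: leading byte 0xCD = 11001101 → 2-byte char #6 = CD BF.
Offset 18: leading byte 0xF2 = 11110010 → 4-byte char #7 = F2 BC A3 B5.
Offset 22: leading byte 0xE2 = 11100010 → 3-byte char #8 = E2 8A 95.
Offset 25: leading byte 0xF3 = 11110011 → 4-byte char #9 = F3 88 AD AF.
Leading byte 0xF3 = 11110011 matches 11110xxx → 4-byte sequence.
Byte 1: 0xF3 = 11110011, payload 011 (3 bits).
Byte 2: 0x88 = 10001000 (10xxxxxx ✓), payload 001000.
Byte 3: 0xAD = 10101101 (10xxxxxx ✓), payload 101101.
Byte 4: 0xAF = 10101111 (10xxxxxx ✓), payload 101111.
Concatenate: 011001000101101101111 = 0xC8B6F (21 bits → U+C8B6F).

U+C8B6F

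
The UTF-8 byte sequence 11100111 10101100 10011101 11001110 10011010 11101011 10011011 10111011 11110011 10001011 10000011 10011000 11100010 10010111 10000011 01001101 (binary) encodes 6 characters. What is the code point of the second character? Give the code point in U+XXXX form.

Offset 0: leading byte 0xE7 = 11100111 → 3-byte char #1 = E7 AC 9D.
Offset 3: leading byte 0xCE = 11001110 → 2-byte char #2 = CE 9A.
Leading byte 0xCE = 11001110 matches 110xxxxx → 2-byte sequence.
Byte 1: 0xCE = 11001110, payload 01110 (5 bits).
Byte 2: 0x9A = 10011010 (10xxxxxx ✓), payload 011010.
Concatenate: 01110011010 = 0x39A (11 bits → U+039A).

U+039A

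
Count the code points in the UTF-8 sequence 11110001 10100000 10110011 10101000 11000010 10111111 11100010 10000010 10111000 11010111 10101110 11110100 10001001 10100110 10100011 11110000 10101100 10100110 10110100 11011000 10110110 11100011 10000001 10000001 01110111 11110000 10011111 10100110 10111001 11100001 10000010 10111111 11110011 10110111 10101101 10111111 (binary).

Byte at offset 0: 0xF1 = 11110001 → 4-byte char (#1). Advance 4.
Byte at offset 4: 0xC2 = 11000010 → 2-byte char (#2). Advance 2.
Byte at offset 6: 0xE2 = 11100010 → 3-byte char (#3). Advance 3.
Byte at offset 9: 0xD7 = 11010111 → 2-byte char (#4). Advance 2.
Byte at offset 11: 0xF4 = 11110100 → 4-byte char (#5). Advance 4.
Byte at offset 15: 0xF0 = 11110000 → 4-byte char (#6). Advance 4.
Byte at offset 19: 0xD8 = 11011000 → 2-byte char (#7). Advance 2.
Byte at offset 21: 0xE3 = 11100011 → 3-byte char (#8). Advance 3.
Byte at offset 24: 0x77 = 01110111 → 1-byte char (#9). Advance 1.
Byte at offset 25: 0xF0 = 11110000 → 4-byte char (#10). Advance 4.
Byte at offset 29: 0xE1 = 11100001 → 3-byte char (#11). Advance 3.
Byte at offset 32: 0xF3 = 11110011 → 4-byte char (#12). Advance 4.
Reached end at offset 36 after 12 code points.

12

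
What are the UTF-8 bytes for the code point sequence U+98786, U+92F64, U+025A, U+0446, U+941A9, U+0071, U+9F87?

F2 98 9E 86 F2 92 BD A4 C9 9A D1 86 F2 94 86 A9 71 E9 BE 87

U+98786: 4-byte form → F2 98 9E 86.
U+92F64: 4-byte form → F2 92 BD A4.
U+025A: 2-byte form → C9 9A.
U+0446: 2-byte form → D1 86.
U+941A9: 4-byte form → F2 94 86 A9.
U+0071: 1-byte form → 71.
U+9F87: 3-byte form → E9 BE 87.
Concatenated (20 bytes): F2 98 9E 86 F2 92 BD A4 C9 9A D1 86 F2 94 86 A9 71 E9 BE 87.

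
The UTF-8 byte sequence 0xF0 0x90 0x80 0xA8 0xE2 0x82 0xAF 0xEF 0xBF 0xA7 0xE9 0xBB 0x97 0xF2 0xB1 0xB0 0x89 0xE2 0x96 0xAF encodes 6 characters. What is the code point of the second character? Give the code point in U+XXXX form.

Offset 0: leading byte 0xF0 = 11110000 → 4-byte char #1 = F0 90 80 A8.
Offset 4: leading byte 0xE2 = 11100010 → 3-byte char #2 = E2 82 AF.
Leading byte 0xE2 = 11100010 matches 1110xxxx → 3-byte sequence.
Byte 1: 0xE2 = 11100010, payload 0010 (4 bits).
Byte 2: 0x82 = 10000010 (10xxxxxx ✓), payload 000010.
Byte 3: 0xAF = 10101111 (10xxxxxx ✓), payload 101111.
Concatenate: 0010000010101111 = 0x20AF (16 bits → U+20AF).

U+20AF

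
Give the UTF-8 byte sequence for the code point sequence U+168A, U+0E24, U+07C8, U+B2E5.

U+168A: 3-byte form → E1 9A 8A.
U+0E24: 3-byte form → E0 B8 A4.
U+07C8: 2-byte form → DF 88.
U+B2E5: 3-byte form → EB 8B A5.
Concatenated (11 bytes): E1 9A 8A E0 B8 A4 DF 88 EB 8B A5.

E1 9A 8A E0 B8 A4 DF 88 EB 8B A5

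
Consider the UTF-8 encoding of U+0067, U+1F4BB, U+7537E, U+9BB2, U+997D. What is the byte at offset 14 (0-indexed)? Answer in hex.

U+0067 → 1-byte form 67 at offsets 0–0.
U+1F4BB → 4-byte form F0 9F 92 BB at offsets 1–4.
U+7537E → 4-byte form F1 B5 8D BE at offsets 5–8.
U+9BB2 → 3-byte form E9 AE B2 at offsets 9–11.
U+997D → 3-byte form E9 A5 BD at offsets 12–14.
Offset 14 falls in char 5's range; it's byte 3 of E9 A5 BD = 0xBD.

0xBD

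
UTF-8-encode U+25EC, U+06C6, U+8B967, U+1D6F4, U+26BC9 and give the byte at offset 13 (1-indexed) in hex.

0xB4

1-indexed offset 13 is 0-indexed offset 12.
U+25EC → 3-byte form E2 97 AC at offsets 0–2.
U+06C6 → 2-byte form DB 86 at offsets 3–4.
U+8B967 → 4-byte form F2 8B A5 A7 at offsets 5–8.
U+1D6F4 → 4-byte form F0 9D 9B B4 at offsets 9–12.
Offset 12 falls in char 4's range; it's byte 4 of F0 9D 9B B4 = 0xB4.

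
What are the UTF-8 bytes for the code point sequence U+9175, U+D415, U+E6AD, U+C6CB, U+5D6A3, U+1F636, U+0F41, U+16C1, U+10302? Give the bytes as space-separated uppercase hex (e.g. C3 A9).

E9 85 B5 ED 90 95 EE 9A AD EC 9B 8B F1 9D 9A A3 F0 9F 98 B6 E0 BD 81 E1 9B 81 F0 90 8C 82

U+9175: 3-byte form → E9 85 B5.
U+D415: 3-byte form → ED 90 95.
U+E6AD: 3-byte form → EE 9A AD.
U+C6CB: 3-byte form → EC 9B 8B.
U+5D6A3: 4-byte form → F1 9D 9A A3.
U+1F636: 4-byte form → F0 9F 98 B6.
U+0F41: 3-byte form → E0 BD 81.
U+16C1: 3-byte form → E1 9B 81.
U+10302: 4-byte form → F0 90 8C 82.
Concatenated (30 bytes): E9 85 B5 ED 90 95 EE 9A AD EC 9B 8B F1 9D 9A A3 F0 9F 98 B6 E0 BD 81 E1 9B 81 F0 90 8C 82.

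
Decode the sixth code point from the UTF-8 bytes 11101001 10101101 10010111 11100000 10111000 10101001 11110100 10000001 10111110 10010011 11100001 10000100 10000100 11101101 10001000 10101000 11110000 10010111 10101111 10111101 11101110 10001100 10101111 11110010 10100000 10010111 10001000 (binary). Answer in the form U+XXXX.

U+17BFD

Offset 0: leading byte 0xE9 = 11101001 → 3-byte char #1 = E9 AD 97.
Offset 3: leading byte 0xE0 = 11100000 → 3-byte char #2 = E0 B8 A9.
Offset 6: leading byte 0xF4 = 11110100 → 4-byte char #3 = F4 81 BE 93.
Offset 10: leading byte 0xE1 = 11100001 → 3-byte char #4 = E1 84 84.
Offset 13: leading byte 0xED = 11101101 → 3-byte char #5 = ED 88 A8.
Offset 16: leading byte 0xF0 = 11110000 → 4-byte char #6 = F0 97 AF BD.
Leading byte 0xF0 = 11110000 matches 11110xxx → 4-byte sequence.
Byte 1: 0xF0 = 11110000, payload 000 (3 bits).
Byte 2: 0x97 = 10010111 (10xxxxxx ✓), payload 010111.
Byte 3: 0xAF = 10101111 (10xxxxxx ✓), payload 101111.
Byte 4: 0xBD = 10111101 (10xxxxxx ✓), payload 111101.
Concatenate: 000010111101111111101 = 0x17BFD (21 bits → U+17BFD).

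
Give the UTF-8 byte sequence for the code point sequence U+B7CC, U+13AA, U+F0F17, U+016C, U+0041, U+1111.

EB 9F 8C E1 8E AA F3 B0 BC 97 C5 AC 41 E1 84 91

U+B7CC: 3-byte form → EB 9F 8C.
U+13AA: 3-byte form → E1 8E AA.
U+F0F17: 4-byte form → F3 B0 BC 97.
U+016C: 2-byte form → C5 AC.
U+0041: 1-byte form → 41.
U+1111: 3-byte form → E1 84 91.
Concatenated (16 bytes): EB 9F 8C E1 8E AA F3 B0 BC 97 C5 AC 41 E1 84 91.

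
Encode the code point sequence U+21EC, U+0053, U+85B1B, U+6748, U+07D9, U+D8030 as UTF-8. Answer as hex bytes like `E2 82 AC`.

U+21EC: 3-byte form → E2 87 AC.
U+0053: 1-byte form → 53.
U+85B1B: 4-byte form → F2 85 AC 9B.
U+6748: 3-byte form → E6 9D 88.
U+07D9: 2-byte form → DF 99.
U+D8030: 4-byte form → F3 98 80 B0.
Concatenated (17 bytes): E2 87 AC 53 F2 85 AC 9B E6 9D 88 DF 99 F3 98 80 B0.

E2 87 AC 53 F2 85 AC 9B E6 9D 88 DF 99 F3 98 80 B0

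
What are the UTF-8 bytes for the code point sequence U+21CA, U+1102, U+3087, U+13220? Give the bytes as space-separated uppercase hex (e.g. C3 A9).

U+21CA: 3-byte form → E2 87 8A.
U+1102: 3-byte form → E1 84 82.
U+3087: 3-byte form → E3 82 87.
U+13220: 4-byte form → F0 93 88 A0.
Concatenated (13 bytes): E2 87 8A E1 84 82 E3 82 87 F0 93 88 A0.

E2 87 8A E1 84 82 E3 82 87 F0 93 88 A0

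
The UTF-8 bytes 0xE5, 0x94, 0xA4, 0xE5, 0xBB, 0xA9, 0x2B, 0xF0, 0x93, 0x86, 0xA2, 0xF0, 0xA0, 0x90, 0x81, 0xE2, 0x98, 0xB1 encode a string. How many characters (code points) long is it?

6

Byte at offset 0: 0xE5 = 11100101 → 3-byte char (#1). Advance 3.
Byte at offset 3: 0xE5 = 11100101 → 3-byte char (#2). Advance 3.
Byte at offset 6: 0x2B = 00101011 → 1-byte char (#3). Advance 1.
Byte at offset 7: 0xF0 = 11110000 → 4-byte char (#4). Advance 4.
Byte at offset 11: 0xF0 = 11110000 → 4-byte char (#5). Advance 4.
Byte at offset 15: 0xE2 = 11100010 → 3-byte char (#6). Advance 3.
Reached end at offset 18 after 6 code points.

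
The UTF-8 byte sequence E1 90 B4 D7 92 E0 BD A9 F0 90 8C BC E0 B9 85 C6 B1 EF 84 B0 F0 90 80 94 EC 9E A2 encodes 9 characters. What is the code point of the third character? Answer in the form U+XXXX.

U+0F69

Offset 0: leading byte 0xE1 = 11100001 → 3-byte char #1 = E1 90 B4.
Offset 3: leading byte 0xD7 = 11010111 → 2-byte char #2 = D7 92.
Offset 5: leading byte 0xE0 = 11100000 → 3-byte char #3 = E0 BD A9.
Leading byte 0xE0 = 11100000 matches 1110xxxx → 3-byte sequence.
Byte 1: 0xE0 = 11100000, payload 0000 (4 bits).
Byte 2: 0xBD = 10111101 (10xxxxxx ✓), payload 111101.
Byte 3: 0xA9 = 10101001 (10xxxxxx ✓), payload 101001.
Concatenate: 0000111101101001 = 0xF69 (16 bits → U+0F69).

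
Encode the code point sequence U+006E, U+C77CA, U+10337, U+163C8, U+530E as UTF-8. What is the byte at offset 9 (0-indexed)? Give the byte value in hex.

U+006E → 1-byte form 6E at offsets 0–0.
U+C77CA → 4-byte form F3 87 9F 8A at offsets 1–4.
U+10337 → 4-byte form F0 90 8C B7 at offsets 5–8.
U+163C8 → 4-byte form F0 96 8F 88 at offsets 9–12.
Offset 9 falls in char 4's range; it's byte 1 of F0 96 8F 88 = 0xF0.

0xF0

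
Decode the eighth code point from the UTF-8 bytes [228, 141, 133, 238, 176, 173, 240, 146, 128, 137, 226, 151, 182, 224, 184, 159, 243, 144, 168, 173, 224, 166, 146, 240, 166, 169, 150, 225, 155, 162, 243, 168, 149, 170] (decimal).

Offset 0: leading byte 0xE4 = 11100100 → 3-byte char #1 = E4 8D 85.
Offset 3: leading byte 0xEE = 11101110 → 3-byte char #2 = EE B0 AD.
Offset 6: leading byte 0xF0 = 11110000 → 4-byte char #3 = F0 92 80 89.
Offset 10: leading byte 0xE2 = 11100010 → 3-byte char #4 = E2 97 B6.
Offset 13: leading byte 0xE0 = 11100000 → 3-byte char #5 = E0 B8 9F.
Offset 16: leading byte 0xF3 = 11110011 → 4-byte char #6 = F3 90 A8 AD.
Offset 20: leading byte 0xE0 = 11100000 → 3-byte char #7 = E0 A6 92.
Offset 23: leading byte 0xF0 = 11110000 → 4-byte char #8 = F0 A6 A9 96.
Leading byte 0xF0 = 11110000 matches 11110xxx → 4-byte sequence.
Byte 1: 0xF0 = 11110000, payload 000 (3 bits).
Byte 2: 0xA6 = 10100110 (10xxxxxx ✓), payload 100110.
Byte 3: 0xA9 = 10101001 (10xxxxxx ✓), payload 101001.
Byte 4: 0x96 = 10010110 (10xxxxxx ✓), payload 010110.
Concatenate: 000100110101001010110 = 0x26A56 (21 bits → U+26A56).

U+26A56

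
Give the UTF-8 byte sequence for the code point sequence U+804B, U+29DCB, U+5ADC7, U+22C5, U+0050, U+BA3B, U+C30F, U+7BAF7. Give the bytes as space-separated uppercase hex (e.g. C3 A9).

U+804B: 3-byte form → E8 81 8B.
U+29DCB: 4-byte form → F0 A9 B7 8B.
U+5ADC7: 4-byte form → F1 9A B7 87.
U+22C5: 3-byte form → E2 8B 85.
U+0050: 1-byte form → 50.
U+BA3B: 3-byte form → EB A8 BB.
U+C30F: 3-byte form → EC 8C 8F.
U+7BAF7: 4-byte form → F1 BB AB B7.
Concatenated (25 bytes): E8 81 8B F0 A9 B7 8B F1 9A B7 87 E2 8B 85 50 EB A8 BB EC 8C 8F F1 BB AB B7.

E8 81 8B F0 A9 B7 8B F1 9A B7 87 E2 8B 85 50 EB A8 BB EC 8C 8F F1 BB AB B7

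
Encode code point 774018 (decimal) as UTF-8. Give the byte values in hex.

F2 BC BE 82

U+BCF82 = 0xBCF82 = 774018 decimal. In range U+10000–U+10FFFF → 4-byte form: 11110xxx 10xxxxxx 10xxxxxx 10xxxxxx.
Binary (21 bits): 010111100111110000010.
Split 3+6+6+6: 010 | 111100 | 111110 | 000010.
Byte 1: 11110010 = 0xF2.
Byte 2: 10111100 = 0xBC.
Byte 3: 10111110 = 0xBE.
Byte 4: 10000010 = 0x82.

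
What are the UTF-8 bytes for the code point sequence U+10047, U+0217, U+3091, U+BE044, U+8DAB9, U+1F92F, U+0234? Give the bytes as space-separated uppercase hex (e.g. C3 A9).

F0 90 81 87 C8 97 E3 82 91 F2 BE 81 84 F2 8D AA B9 F0 9F A4 AF C8 B4

U+10047: 4-byte form → F0 90 81 87.
U+0217: 2-byte form → C8 97.
U+3091: 3-byte form → E3 82 91.
U+BE044: 4-byte form → F2 BE 81 84.
U+8DAB9: 4-byte form → F2 8D AA B9.
U+1F92F: 4-byte form → F0 9F A4 AF.
U+0234: 2-byte form → C8 B4.
Concatenated (23 bytes): F0 90 81 87 C8 97 E3 82 91 F2 BE 81 84 F2 8D AA B9 F0 9F A4 AF C8 B4.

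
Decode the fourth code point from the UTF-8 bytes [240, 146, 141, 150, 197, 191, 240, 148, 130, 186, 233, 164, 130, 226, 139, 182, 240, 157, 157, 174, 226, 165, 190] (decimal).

Offset 0: leading byte 0xF0 = 11110000 → 4-byte char #1 = F0 92 8D 96.
Offset 4: leading byte 0xC5 = 11000101 → 2-byte char #2 = C5 BF.
Offset 6: leading byte 0xF0 = 11110000 → 4-byte char #3 = F0 94 82 BA.
Offset 10: leading byte 0xE9 = 11101001 → 3-byte char #4 = E9 A4 82.
Leading byte 0xE9 = 11101001 matches 1110xxxx → 3-byte sequence.
Byte 1: 0xE9 = 11101001, payload 1001 (4 bits).
Byte 2: 0xA4 = 10100100 (10xxxxxx ✓), payload 100100.
Byte 3: 0x82 = 10000010 (10xxxxxx ✓), payload 000010.
Concatenate: 1001100100000010 = 0x9902 (16 bits → U+9902).

U+9902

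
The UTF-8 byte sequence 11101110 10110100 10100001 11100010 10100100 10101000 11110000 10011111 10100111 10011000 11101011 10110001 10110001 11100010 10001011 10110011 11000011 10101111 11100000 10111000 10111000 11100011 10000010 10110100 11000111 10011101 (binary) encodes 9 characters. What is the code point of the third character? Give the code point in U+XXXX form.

Offset 0: leading byte 0xEE = 11101110 → 3-byte char #1 = EE B4 A1.
Offset 3: leading byte 0xE2 = 11100010 → 3-byte char #2 = E2 A4 A8.
Offset 6: leading byte 0xF0 = 11110000 → 4-byte char #3 = F0 9F A7 98.
Leading byte 0xF0 = 11110000 matches 11110xxx → 4-byte sequence.
Byte 1: 0xF0 = 11110000, payload 000 (3 bits).
Byte 2: 0x9F = 10011111 (10xxxxxx ✓), payload 011111.
Byte 3: 0xA7 = 10100111 (10xxxxxx ✓), payload 100111.
Byte 4: 0x98 = 10011000 (10xxxxxx ✓), payload 011000.
Concatenate: 000011111100111011000 = 0x1F9D8 (21 bits → U+1F9D8).

U+1F9D8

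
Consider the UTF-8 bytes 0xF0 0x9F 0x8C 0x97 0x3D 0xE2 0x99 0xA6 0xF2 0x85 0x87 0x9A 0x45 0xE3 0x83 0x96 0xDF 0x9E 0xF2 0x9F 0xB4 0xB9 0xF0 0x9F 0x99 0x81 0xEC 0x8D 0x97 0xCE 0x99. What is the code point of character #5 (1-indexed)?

Offset 0: leading byte 0xF0 = 11110000 → 4-byte char #1 = F0 9F 8C 97.
Offset 4: leading byte 0x3D = 00111101 → 1-byte char #2 = 3D.
Offset 5: leading byte 0xE2 = 11100010 → 3-byte char #3 = E2 99 A6.
Offset 8: leading byte 0xF2 = 11110010 → 4-byte char #4 = F2 85 87 9A.
Offset 12: leading byte 0x45 = 01000101 → 1-byte char #5 = 45.
Leading byte 0x45 = 01000101 matches 0xxxxxxx → 1-byte sequence.
Byte 1: 0x45 = 01000101, payload 1000101 (7 bits).
Concatenate: 1000101 = 0x45 (7 bits → U+0045).

U+0045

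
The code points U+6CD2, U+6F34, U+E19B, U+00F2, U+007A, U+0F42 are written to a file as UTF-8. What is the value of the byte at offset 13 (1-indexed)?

0xE0

1-indexed offset 13 is 0-indexed offset 12.
U+6CD2 → 3-byte form E6 B3 92 at offsets 0–2.
U+6F34 → 3-byte form E6 BC B4 at offsets 3–5.
U+E19B → 3-byte form EE 86 9B at offsets 6–8.
U+00F2 → 2-byte form C3 B2 at offsets 9–10.
U+007A → 1-byte form 7A at offsets 11–11.
U+0F42 → 3-byte form E0 BD 82 at offsets 12–14.
Offset 12 falls in char 6's range; it's byte 1 of E0 BD 82 = 0xE0.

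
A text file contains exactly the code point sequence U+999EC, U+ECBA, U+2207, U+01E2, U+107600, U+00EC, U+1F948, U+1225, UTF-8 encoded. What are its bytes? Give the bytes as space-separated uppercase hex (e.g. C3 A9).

U+999EC: 4-byte form → F2 99 A7 AC.
U+ECBA: 3-byte form → EE B2 BA.
U+2207: 3-byte form → E2 88 87.
U+01E2: 2-byte form → C7 A2.
U+107600: 4-byte form → F4 87 98 80.
U+00EC: 2-byte form → C3 AC.
U+1F948: 4-byte form → F0 9F A5 88.
U+1225: 3-byte form → E1 88 A5.
Concatenated (25 bytes): F2 99 A7 AC EE B2 BA E2 88 87 C7 A2 F4 87 98 80 C3 AC F0 9F A5 88 E1 88 A5.

F2 99 A7 AC EE B2 BA E2 88 87 C7 A2 F4 87 98 80 C3 AC F0 9F A5 88 E1 88 A5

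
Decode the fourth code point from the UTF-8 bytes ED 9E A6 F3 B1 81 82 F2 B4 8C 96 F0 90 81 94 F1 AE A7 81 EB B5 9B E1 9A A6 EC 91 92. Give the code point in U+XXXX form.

Offset 0: leading byte 0xED = 11101101 → 3-byte char #1 = ED 9E A6.
Offset 3: leading byte 0xF3 = 11110011 → 4-byte char #2 = F3 B1 81 82.
Offset 7: leading byte 0xF2 = 11110010 → 4-byte char #3 = F2 B4 8C 96.
Offset 11: leading byte 0xF0 = 11110000 → 4-byte char #4 = F0 90 81 94.
Leading byte 0xF0 = 11110000 matches 11110xxx → 4-byte sequence.
Byte 1: 0xF0 = 11110000, payload 000 (3 bits).
Byte 2: 0x90 = 10010000 (10xxxxxx ✓), payload 010000.
Byte 3: 0x81 = 10000001 (10xxxxxx ✓), payload 000001.
Byte 4: 0x94 = 10010100 (10xxxxxx ✓), payload 010100.
Concatenate: 000010000000001010100 = 0x10054 (21 bits → U+10054).

U+10054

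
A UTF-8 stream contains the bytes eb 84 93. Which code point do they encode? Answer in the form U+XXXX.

Leading byte 0xEB = 11101011 matches 1110xxxx → 3-byte sequence.
Byte 1: 0xEB = 11101011, payload 1011 (4 bits).
Byte 2: 0x84 = 10000100 (10xxxxxx ✓), payload 000100.
Byte 3: 0x93 = 10010011 (10xxxxxx ✓), payload 010011.
Concatenate: 1011000100010011 = 0xB113 (16 bits → U+B113).

U+B113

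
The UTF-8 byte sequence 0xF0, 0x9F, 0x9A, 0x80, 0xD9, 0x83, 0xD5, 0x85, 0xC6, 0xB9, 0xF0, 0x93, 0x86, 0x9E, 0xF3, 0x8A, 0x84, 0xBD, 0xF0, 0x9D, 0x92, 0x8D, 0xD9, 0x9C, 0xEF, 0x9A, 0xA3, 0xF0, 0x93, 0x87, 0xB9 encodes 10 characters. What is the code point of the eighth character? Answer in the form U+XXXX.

U+065C

Offset 0: leading byte 0xF0 = 11110000 → 4-byte char #1 = F0 9F 9A 80.
Offset 4: leading byte 0xD9 = 11011001 → 2-byte char #2 = D9 83.
Offset 6: leading byte 0xD5 = 11010101 → 2-byte char #3 = D5 85.
Offset 8: leading byte 0xC6 = 11000110 → 2-byte char #4 = C6 B9.
Offset 10: leading byte 0xF0 = 11110000 → 4-byte char #5 = F0 93 86 9E.
Offset 14: leading byte 0xF3 = 11110011 → 4-byte char #6 = F3 8A 84 BD.
Offset 18: leading byte 0xF0 = 11110000 → 4-byte char #7 = F0 9D 92 8D.
Offset 22: leading byte 0xD9 = 11011001 → 2-byte char #8 = D9 9C.
Leading byte 0xD9 = 11011001 matches 110xxxxx → 2-byte sequence.
Byte 1: 0xD9 = 11011001, payload 11001 (5 bits).
Byte 2: 0x9C = 10011100 (10xxxxxx ✓), payload 011100.
Concatenate: 11001011100 = 0x65C (11 bits → U+065C).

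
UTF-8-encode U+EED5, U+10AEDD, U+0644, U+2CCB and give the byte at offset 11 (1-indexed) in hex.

0xB3

1-indexed offset 11 is 0-indexed offset 10.
U+EED5 → 3-byte form EE BB 95 at offsets 0–2.
U+10AEDD → 4-byte form F4 8A BB 9D at offsets 3–6.
U+0644 → 2-byte form D9 84 at offsets 7–8.
U+2CCB → 3-byte form E2 B3 8B at offsets 9–11.
Offset 10 falls in char 4's range; it's byte 2 of E2 B3 8B = 0xB3.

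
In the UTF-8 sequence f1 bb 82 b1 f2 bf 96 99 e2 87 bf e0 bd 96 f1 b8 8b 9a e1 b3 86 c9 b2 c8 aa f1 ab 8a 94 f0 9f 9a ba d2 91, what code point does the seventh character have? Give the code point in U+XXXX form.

U+0272

Offset 0: leading byte 0xF1 = 11110001 → 4-byte char #1 = F1 BB 82 B1.
Offset 4: leading byte 0xF2 = 11110010 → 4-byte char #2 = F2 BF 96 99.
Offset 8: leading byte 0xE2 = 11100010 → 3-byte char #3 = E2 87 BF.
Offset 11: leading byte 0xE0 = 11100000 → 3-byte char #4 = E0 BD 96.
Offset 14: leading byte 0xF1 = 11110001 → 4-byte char #5 = F1 B8 8B 9A.
Offset 18: leading byte 0xE1 = 11100001 → 3-byte char #6 = E1 B3 86.
Offset 21: leading byte 0xC9 = 11001001 → 2-byte char #7 = C9 B2.
Leading byte 0xC9 = 11001001 matches 110xxxxx → 2-byte sequence.
Byte 1: 0xC9 = 11001001, payload 01001 (5 bits).
Byte 2: 0xB2 = 10110010 (10xxxxxx ✓), payload 110010.
Concatenate: 01001110010 = 0x272 (11 bits → U+0272).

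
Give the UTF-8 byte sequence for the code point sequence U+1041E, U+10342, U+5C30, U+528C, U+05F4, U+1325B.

U+1041E: 4-byte form → F0 90 90 9E.
U+10342: 4-byte form → F0 90 8D 82.
U+5C30: 3-byte form → E5 B0 B0.
U+528C: 3-byte form → E5 8A 8C.
U+05F4: 2-byte form → D7 B4.
U+1325B: 4-byte form → F0 93 89 9B.
Concatenated (20 bytes): F0 90 90 9E F0 90 8D 82 E5 B0 B0 E5 8A 8C D7 B4 F0 93 89 9B.

F0 90 90 9E F0 90 8D 82 E5 B0 B0 E5 8A 8C D7 B4 F0 93 89 9B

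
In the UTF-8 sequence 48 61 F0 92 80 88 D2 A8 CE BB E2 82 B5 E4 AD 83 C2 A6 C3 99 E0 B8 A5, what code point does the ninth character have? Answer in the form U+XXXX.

Offset 0: leading byte 0x48 = 01001000 → 1-byte char #1 = 48.
Offset 1: leading byte 0x61 = 01100001 → 1-byte char #2 = 61.
Offset 2: leading byte 0xF0 = 11110000 → 4-byte char #3 = F0 92 80 88.
Offset 6: leading byte 0xD2 = 11010010 → 2-byte char #4 = D2 A8.
Offset 8: leading byte 0xCE = 11001110 → 2-byte char #5 = CE BB.
Offset 10: leading byte 0xE2 = 11100010 → 3-byte char #6 = E2 82 B5.
Offset 13: leading byte 0xE4 = 11100100 → 3-byte char #7 = E4 AD 83.
Offset 16: leading byte 0xC2 = 11000010 → 2-byte char #8 = C2 A6.
Offset 18: leading byte 0xC3 = 11000011 → 2-byte char #9 = C3 99.
Leading byte 0xC3 = 11000011 matches 110xxxxx → 2-byte sequence.
Byte 1: 0xC3 = 11000011, payload 00011 (5 bits).
Byte 2: 0x99 = 10011001 (10xxxxxx ✓), payload 011001.
Concatenate: 00011011001 = 0xD9 (11 bits → U+00D9).

U+00D9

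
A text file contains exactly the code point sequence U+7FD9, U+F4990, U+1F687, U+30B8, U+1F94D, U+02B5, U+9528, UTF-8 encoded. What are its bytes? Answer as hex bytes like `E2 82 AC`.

U+7FD9: 3-byte form → E7 BF 99.
U+F4990: 4-byte form → F3 B4 A6 90.
U+1F687: 4-byte form → F0 9F 9A 87.
U+30B8: 3-byte form → E3 82 B8.
U+1F94D: 4-byte form → F0 9F A5 8D.
U+02B5: 2-byte form → CA B5.
U+9528: 3-byte form → E9 94 A8.
Concatenated (23 bytes): E7 BF 99 F3 B4 A6 90 F0 9F 9A 87 E3 82 B8 F0 9F A5 8D CA B5 E9 94 A8.

E7 BF 99 F3 B4 A6 90 F0 9F 9A 87 E3 82 B8 F0 9F A5 8D CA B5 E9 94 A8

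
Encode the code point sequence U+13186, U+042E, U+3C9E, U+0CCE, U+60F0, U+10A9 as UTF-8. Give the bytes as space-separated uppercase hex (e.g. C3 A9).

F0 93 86 86 D0 AE E3 B2 9E E0 B3 8E E6 83 B0 E1 82 A9

U+13186: 4-byte form → F0 93 86 86.
U+042E: 2-byte form → D0 AE.
U+3C9E: 3-byte form → E3 B2 9E.
U+0CCE: 3-byte form → E0 B3 8E.
U+60F0: 3-byte form → E6 83 B0.
U+10A9: 3-byte form → E1 82 A9.
Concatenated (18 bytes): F0 93 86 86 D0 AE E3 B2 9E E0 B3 8E E6 83 B0 E1 82 A9.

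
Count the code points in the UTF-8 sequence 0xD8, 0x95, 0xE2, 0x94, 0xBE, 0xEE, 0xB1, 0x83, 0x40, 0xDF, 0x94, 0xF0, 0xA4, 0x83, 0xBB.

Byte at offset 0: 0xD8 = 11011000 → 2-byte char (#1). Advance 2.
Byte at offset 2: 0xE2 = 11100010 → 3-byte char (#2). Advance 3.
Byte at offset 5: 0xEE = 11101110 → 3-byte char (#3). Advance 3.
Byte at offset 8: 0x40 = 01000000 → 1-byte char (#4). Advance 1.
Byte at offset 9: 0xDF = 11011111 → 2-byte char (#5). Advance 2.
Byte at offset 11: 0xF0 = 11110000 → 4-byte char (#6). Advance 4.
Reached end at offset 15 after 6 code points.

6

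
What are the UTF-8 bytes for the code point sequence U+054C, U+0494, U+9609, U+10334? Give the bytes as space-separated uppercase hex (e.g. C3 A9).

U+054C: 2-byte form → D5 8C.
U+0494: 2-byte form → D2 94.
U+9609: 3-byte form → E9 98 89.
U+10334: 4-byte form → F0 90 8C B4.
Concatenated (11 bytes): D5 8C D2 94 E9 98 89 F0 90 8C B4.

D5 8C D2 94 E9 98 89 F0 90 8C B4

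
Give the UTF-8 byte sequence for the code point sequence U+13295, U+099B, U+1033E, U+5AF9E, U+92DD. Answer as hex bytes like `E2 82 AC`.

U+13295: 4-byte form → F0 93 8A 95.
U+099B: 3-byte form → E0 A6 9B.
U+1033E: 4-byte form → F0 90 8C BE.
U+5AF9E: 4-byte form → F1 9A BE 9E.
U+92DD: 3-byte form → E9 8B 9D.
Concatenated (18 bytes): F0 93 8A 95 E0 A6 9B F0 90 8C BE F1 9A BE 9E E9 8B 9D.

F0 93 8A 95 E0 A6 9B F0 90 8C BE F1 9A BE 9E E9 8B 9D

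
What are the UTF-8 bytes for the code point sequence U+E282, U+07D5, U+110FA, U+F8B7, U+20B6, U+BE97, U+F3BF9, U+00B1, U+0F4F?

U+E282: 3-byte form → EE 8A 82.
U+07D5: 2-byte form → DF 95.
U+110FA: 4-byte form → F0 91 83 BA.
U+F8B7: 3-byte form → EF A2 B7.
U+20B6: 3-byte form → E2 82 B6.
U+BE97: 3-byte form → EB BA 97.
U+F3BF9: 4-byte form → F3 B3 AF B9.
U+00B1: 2-byte form → C2 B1.
U+0F4F: 3-byte form → E0 BD 8F.
Concatenated (27 bytes): EE 8A 82 DF 95 F0 91 83 BA EF A2 B7 E2 82 B6 EB BA 97 F3 B3 AF B9 C2 B1 E0 BD 8F.

EE 8A 82 DF 95 F0 91 83 BA EF A2 B7 E2 82 B6 EB BA 97 F3 B3 AF B9 C2 B1 E0 BD 8F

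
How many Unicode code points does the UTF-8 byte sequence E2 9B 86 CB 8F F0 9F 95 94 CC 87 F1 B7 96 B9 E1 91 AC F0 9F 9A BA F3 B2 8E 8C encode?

8

Byte at offset 0: 0xE2 = 11100010 → 3-byte char (#1). Advance 3.
Byte at offset 3: 0xCB = 11001011 → 2-byte char (#2). Advance 2.
Byte at offset 5: 0xF0 = 11110000 → 4-byte char (#3). Advance 4.
Byte at offset 9: 0xCC = 11001100 → 2-byte char (#4). Advance 2.
Byte at offset 11: 0xF1 = 11110001 → 4-byte char (#5). Advance 4.
Byte at offset 15: 0xE1 = 11100001 → 3-byte char (#6). Advance 3.
Byte at offset 18: 0xF0 = 11110000 → 4-byte char (#7). Advance 4.
Byte at offset 22: 0xF3 = 11110011 → 4-byte char (#8). Advance 4.
Reached end at offset 26 after 8 code points.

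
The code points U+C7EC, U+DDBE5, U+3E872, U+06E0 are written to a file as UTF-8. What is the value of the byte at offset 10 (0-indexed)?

U+C7EC → 3-byte form EC 9F AC at offsets 0–2.
U+DDBE5 → 4-byte form F3 9D AF A5 at offsets 3–6.
U+3E872 → 4-byte form F0 BE A1 B2 at offsets 7–10.
Offset 10 falls in char 3's range; it's byte 4 of F0 BE A1 B2 = 0xB2.

0xB2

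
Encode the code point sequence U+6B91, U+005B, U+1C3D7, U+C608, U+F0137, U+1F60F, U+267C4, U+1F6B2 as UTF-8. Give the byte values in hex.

U+6B91: 3-byte form → E6 AE 91.
U+005B: 1-byte form → 5B.
U+1C3D7: 4-byte form → F0 9C 8F 97.
U+C608: 3-byte form → EC 98 88.
U+F0137: 4-byte form → F3 B0 84 B7.
U+1F60F: 4-byte form → F0 9F 98 8F.
U+267C4: 4-byte form → F0 A6 9F 84.
U+1F6B2: 4-byte form → F0 9F 9A B2.
Concatenated (27 bytes): E6 AE 91 5B F0 9C 8F 97 EC 98 88 F3 B0 84 B7 F0 9F 98 8F F0 A6 9F 84 F0 9F 9A B2.

E6 AE 91 5B F0 9C 8F 97 EC 98 88 F3 B0 84 B7 F0 9F 98 8F F0 A6 9F 84 F0 9F 9A B2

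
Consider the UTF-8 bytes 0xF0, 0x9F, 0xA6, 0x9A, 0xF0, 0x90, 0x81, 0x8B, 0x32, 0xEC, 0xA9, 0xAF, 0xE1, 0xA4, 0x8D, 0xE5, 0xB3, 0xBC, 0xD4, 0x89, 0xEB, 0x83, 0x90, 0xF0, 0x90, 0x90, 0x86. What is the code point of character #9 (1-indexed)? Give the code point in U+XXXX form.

Offset 0: leading byte 0xF0 = 11110000 → 4-byte char #1 = F0 9F A6 9A.
Offset 4: leading byte 0xF0 = 11110000 → 4-byte char #2 = F0 90 81 8B.
Offset 8: leading byte 0x32 = 00110010 → 1-byte char #3 = 32.
Offset 9: leading byte 0xEC = 11101100 → 3-byte char #4 = EC A9 AF.
Offset 12: leading byte 0xE1 = 11100001 → 3-byte char #5 = E1 A4 8D.
Offset 15: leading byte 0xE5 = 11100101 → 3-byte char #6 = E5 B3 BC.
Offset 18: leading byte 0xD4 = 11010100 → 2-byte char #7 = D4 89.
Offset 20: leading byte 0xEB = 11101011 → 3-byte char #8 = EB 83 90.
Offset 23: leading byte 0xF0 = 11110000 → 4-byte char #9 = F0 90 90 86.
Leading byte 0xF0 = 11110000 matches 11110xxx → 4-byte sequence.
Byte 1: 0xF0 = 11110000, payload 000 (3 bits).
Byte 2: 0x90 = 10010000 (10xxxxxx ✓), payload 010000.
Byte 3: 0x90 = 10010000 (10xxxxxx ✓), payload 010000.
Byte 4: 0x86 = 10000110 (10xxxxxx ✓), payload 000110.
Concatenate: 000010000010000000110 = 0x10406 (21 bits → U+10406).

U+10406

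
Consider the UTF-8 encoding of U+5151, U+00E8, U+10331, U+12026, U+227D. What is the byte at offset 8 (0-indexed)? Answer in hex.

U+5151 → 3-byte form E5 85 91 at offsets 0–2.
U+00E8 → 2-byte form C3 A8 at offsets 3–4.
U+10331 → 4-byte form F0 90 8C B1 at offsets 5–8.
Offset 8 falls in char 3's range; it's byte 4 of F0 90 8C B1 = 0xB1.

0xB1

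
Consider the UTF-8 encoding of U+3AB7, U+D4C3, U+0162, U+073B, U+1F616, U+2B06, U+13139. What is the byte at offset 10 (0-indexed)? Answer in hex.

U+3AB7 → 3-byte form E3 AA B7 at offsets 0–2.
U+D4C3 → 3-byte form ED 93 83 at offsets 3–5.
U+0162 → 2-byte form C5 A2 at offsets 6–7.
U+073B → 2-byte form DC BB at offsets 8–9.
U+1F616 → 4-byte form F0 9F 98 96 at offsets 10–13.
Offset 10 falls in char 5's range; it's byte 1 of F0 9F 98 96 = 0xF0.

0xF0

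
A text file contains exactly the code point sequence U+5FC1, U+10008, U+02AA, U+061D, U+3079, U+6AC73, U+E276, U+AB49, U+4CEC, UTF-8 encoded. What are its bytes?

U+5FC1: 3-byte form → E5 BF 81.
U+10008: 4-byte form → F0 90 80 88.
U+02AA: 2-byte form → CA AA.
U+061D: 2-byte form → D8 9D.
U+3079: 3-byte form → E3 81 B9.
U+6AC73: 4-byte form → F1 AA B1 B3.
U+E276: 3-byte form → EE 89 B6.
U+AB49: 3-byte form → EA AD 89.
U+4CEC: 3-byte form → E4 B3 AC.
Concatenated (27 bytes): E5 BF 81 F0 90 80 88 CA AA D8 9D E3 81 B9 F1 AA B1 B3 EE 89 B6 EA AD 89 E4 B3 AC.

E5 BF 81 F0 90 80 88 CA AA D8 9D E3 81 B9 F1 AA B1 B3 EE 89 B6 EA AD 89 E4 B3 AC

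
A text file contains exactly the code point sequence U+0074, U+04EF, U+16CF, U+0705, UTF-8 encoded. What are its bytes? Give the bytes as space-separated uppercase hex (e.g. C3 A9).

74 D3 AF E1 9B 8F DC 85

U+0074: 1-byte form → 74.
U+04EF: 2-byte form → D3 AF.
U+16CF: 3-byte form → E1 9B 8F.
U+0705: 2-byte form → DC 85.
Concatenated (8 bytes): 74 D3 AF E1 9B 8F DC 85.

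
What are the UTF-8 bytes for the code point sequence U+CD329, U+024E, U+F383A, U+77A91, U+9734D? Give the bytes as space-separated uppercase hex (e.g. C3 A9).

F3 8D 8C A9 C9 8E F3 B3 A0 BA F1 B7 AA 91 F2 97 8D 8D

U+CD329: 4-byte form → F3 8D 8C A9.
U+024E: 2-byte form → C9 8E.
U+F383A: 4-byte form → F3 B3 A0 BA.
U+77A91: 4-byte form → F1 B7 AA 91.
U+9734D: 4-byte form → F2 97 8D 8D.
Concatenated (18 bytes): F3 8D 8C A9 C9 8E F3 B3 A0 BA F1 B7 AA 91 F2 97 8D 8D.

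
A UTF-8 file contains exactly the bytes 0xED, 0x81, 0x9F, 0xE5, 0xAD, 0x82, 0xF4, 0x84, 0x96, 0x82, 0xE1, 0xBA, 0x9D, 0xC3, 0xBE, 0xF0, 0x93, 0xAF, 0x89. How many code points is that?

Byte at offset 0: 0xED = 11101101 → 3-byte char (#1). Advance 3.
Byte at offset 3: 0xE5 = 11100101 → 3-byte char (#2). Advance 3.
Byte at offset 6: 0xF4 = 11110100 → 4-byte char (#3). Advance 4.
Byte at offset 10: 0xE1 = 11100001 → 3-byte char (#4). Advance 3.
Byte at offset 13: 0xC3 = 11000011 → 2-byte char (#5). Advance 2.
Byte at offset 15: 0xF0 = 11110000 → 4-byte char (#6). Advance 4.
Reached end at offset 19 after 6 code points.

6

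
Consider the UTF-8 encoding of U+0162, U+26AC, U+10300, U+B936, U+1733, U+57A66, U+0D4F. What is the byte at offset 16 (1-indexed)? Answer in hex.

1-indexed offset 16 is 0-indexed offset 15.
U+0162 → 2-byte form C5 A2 at offsets 0–1.
U+26AC → 3-byte form E2 9A AC at offsets 2–4.
U+10300 → 4-byte form F0 90 8C 80 at offsets 5–8.
U+B936 → 3-byte form EB A4 B6 at offsets 9–11.
U+1733 → 3-byte form E1 9C B3 at offsets 12–14.
U+57A66 → 4-byte form F1 97 A9 A6 at offsets 15–18.
Offset 15 falls in char 6's range; it's byte 1 of F1 97 A9 A6 = 0xF1.

0xF1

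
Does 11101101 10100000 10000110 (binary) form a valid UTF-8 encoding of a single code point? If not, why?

Structurally a 3-byte sequence; payload = 0xD806.
But 0xD806 is in U+D800–U+DFFF, the surrogate range. Surrogates are not Unicode scalar values and are forbidden in UTF-8.

invalid (encodes a surrogate (U+D800–U+DFFF))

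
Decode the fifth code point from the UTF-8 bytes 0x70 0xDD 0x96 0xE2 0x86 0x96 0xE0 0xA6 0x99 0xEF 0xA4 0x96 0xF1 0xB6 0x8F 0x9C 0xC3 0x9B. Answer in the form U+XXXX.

U+F916

Offset 0: leading byte 0x70 = 01110000 → 1-byte char #1 = 70.
Offset 1: leading byte 0xDD = 11011101 → 2-byte char #2 = DD 96.
Offset 3: leading byte 0xE2 = 11100010 → 3-byte char #3 = E2 86 96.
Offset 6: leading byte 0xE0 = 11100000 → 3-byte char #4 = E0 A6 99.
Offset 9: leading byte 0xEF = 11101111 → 3-byte char #5 = EF A4 96.
Leading byte 0xEF = 11101111 matches 1110xxxx → 3-byte sequence.
Byte 1: 0xEF = 11101111, payload 1111 (4 bits).
Byte 2: 0xA4 = 10100100 (10xxxxxx ✓), payload 100100.
Byte 3: 0x96 = 10010110 (10xxxxxx ✓), payload 010110.
Concatenate: 1111100100010110 = 0xF916 (16 bits → U+F916).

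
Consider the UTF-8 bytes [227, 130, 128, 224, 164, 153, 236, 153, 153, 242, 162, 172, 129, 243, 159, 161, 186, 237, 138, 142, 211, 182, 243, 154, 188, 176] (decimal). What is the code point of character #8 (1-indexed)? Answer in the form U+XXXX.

Offset 0: leading byte 0xE3 = 11100011 → 3-byte char #1 = E3 82 80.
Offset 3: leading byte 0xE0 = 11100000 → 3-byte char #2 = E0 A4 99.
Offset 6: leading byte 0xEC = 11101100 → 3-byte char #3 = EC 99 99.
Offset 9: leading byte 0xF2 = 11110010 → 4-byte char #4 = F2 A2 AC 81.
Offset 13: leading byte 0xF3 = 11110011 → 4-byte char #5 = F3 9F A1 BA.
Offset 17: leading byte 0xED = 11101101 → 3-byte char #6 = ED 8A 8E.
Offset 20: leading byte 0xD3 = 11010011 → 2-byte char #7 = D3 B6.
Offset 22: leading byte 0xF3 = 11110011 → 4-byte char #8 = F3 9A BC B0.
Leading byte 0xF3 = 11110011 matches 11110xxx → 4-byte sequence.
Byte 1: 0xF3 = 11110011, payload 011 (3 bits).
Byte 2: 0x9A = 10011010 (10xxxxxx ✓), payload 011010.
Byte 3: 0xBC = 10111100 (10xxxxxx ✓), payload 111100.
Byte 4: 0xB0 = 10110000 (10xxxxxx ✓), payload 110000.
Concatenate: 011011010111100110000 = 0xDAF30 (21 bits → U+DAF30).

U+DAF30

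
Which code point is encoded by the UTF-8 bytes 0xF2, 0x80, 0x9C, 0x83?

U+80703

Leading byte 0xF2 = 11110010 matches 11110xxx → 4-byte sequence.
Byte 1: 0xF2 = 11110010, payload 010 (3 bits).
Byte 2: 0x80 = 10000000 (10xxxxxx ✓), payload 000000.
Byte 3: 0x9C = 10011100 (10xxxxxx ✓), payload 011100.
Byte 4: 0x83 = 10000011 (10xxxxxx ✓), payload 000011.
Concatenate: 010000000011100000011 = 0x80703 (21 bits → U+80703).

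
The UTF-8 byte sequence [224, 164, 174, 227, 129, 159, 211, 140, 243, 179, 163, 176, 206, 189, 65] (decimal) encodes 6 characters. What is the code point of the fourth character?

Offset 0: leading byte 0xE0 = 11100000 → 3-byte char #1 = E0 A4 AE.
Offset 3: leading byte 0xE3 = 11100011 → 3-byte char #2 = E3 81 9F.
Offset 6: leading byte 0xD3 = 11010011 → 2-byte char #3 = D3 8C.
Offset 8: leading byte 0xF3 = 11110011 → 4-byte char #4 = F3 B3 A3 B0.
Leading byte 0xF3 = 11110011 matches 11110xxx → 4-byte sequence.
Byte 1: 0xF3 = 11110011, payload 011 (3 bits).
Byte 2: 0xB3 = 10110011 (10xxxxxx ✓), payload 110011.
Byte 3: 0xA3 = 10100011 (10xxxxxx ✓), payload 100011.
Byte 4: 0xB0 = 10110000 (10xxxxxx ✓), payload 110000.
Concatenate: 011110011100011110000 = 0xF38F0 (21 bits → U+F38F0).

U+F38F0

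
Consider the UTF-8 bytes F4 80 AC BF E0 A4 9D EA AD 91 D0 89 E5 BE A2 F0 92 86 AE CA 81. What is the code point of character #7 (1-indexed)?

Offset 0: leading byte 0xF4 = 11110100 → 4-byte char #1 = F4 80 AC BF.
Offset 4: leading byte 0xE0 = 11100000 → 3-byte char #2 = E0 A4 9D.
Offset 7: leading byte 0xEA = 11101010 → 3-byte char #3 = EA AD 91.
Offset 10: leading byte 0xD0 = 11010000 → 2-byte char #4 = D0 89.
Offset 12: leading byte 0xE5 = 11100101 → 3-byte char #5 = E5 BE A2.
Offset 15: leading byte 0xF0 = 11110000 → 4-byte char #6 = F0 92 86 AE.
Offset 19: leading byte 0xCA = 11001010 → 2-byte char #7 = CA 81.
Leading byte 0xCA = 11001010 matches 110xxxxx → 2-byte sequence.
Byte 1: 0xCA = 11001010, payload 01010 (5 bits).
Byte 2: 0x81 = 10000001 (10xxxxxx ✓), payload 000001.
Concatenate: 01010000001 = 0x281 (11 bits → U+0281).

U+0281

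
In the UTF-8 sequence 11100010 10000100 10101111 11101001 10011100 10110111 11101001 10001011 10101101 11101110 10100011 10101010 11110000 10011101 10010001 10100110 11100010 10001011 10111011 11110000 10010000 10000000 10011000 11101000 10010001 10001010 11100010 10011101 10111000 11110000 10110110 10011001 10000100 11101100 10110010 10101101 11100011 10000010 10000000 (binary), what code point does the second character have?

U+9737

Offset 0: leading byte 0xE2 = 11100010 → 3-byte char #1 = E2 84 AF.
Offset 3: leading byte 0xE9 = 11101001 → 3-byte char #2 = E9 9C B7.
Leading byte 0xE9 = 11101001 matches 1110xxxx → 3-byte sequence.
Byte 1: 0xE9 = 11101001, payload 1001 (4 bits).
Byte 2: 0x9C = 10011100 (10xxxxxx ✓), payload 011100.
Byte 3: 0xB7 = 10110111 (10xxxxxx ✓), payload 110111.
Concatenate: 1001011100110111 = 0x9737 (16 bits → U+9737).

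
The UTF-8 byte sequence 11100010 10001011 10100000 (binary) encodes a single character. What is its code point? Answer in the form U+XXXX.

U+22E0

Leading byte 0xE2 = 11100010 matches 1110xxxx → 3-byte sequence.
Byte 1: 0xE2 = 11100010, payload 0010 (4 bits).
Byte 2: 0x8B = 10001011 (10xxxxxx ✓), payload 001011.
Byte 3: 0xA0 = 10100000 (10xxxxxx ✓), payload 100000.
Concatenate: 0010001011100000 = 0x22E0 (16 bits → U+22E0).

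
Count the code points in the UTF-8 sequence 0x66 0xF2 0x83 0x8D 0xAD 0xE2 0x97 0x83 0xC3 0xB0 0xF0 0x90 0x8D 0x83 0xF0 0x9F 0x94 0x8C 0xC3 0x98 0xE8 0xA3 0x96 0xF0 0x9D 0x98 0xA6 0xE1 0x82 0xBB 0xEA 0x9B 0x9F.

Byte at offset 0: 0x66 = 01100110 → 1-byte char (#1). Advance 1.
Byte at offset 1: 0xF2 = 11110010 → 4-byte char (#2). Advance 4.
Byte at offset 5: 0xE2 = 11100010 → 3-byte char (#3). Advance 3.
Byte at offset 8: 0xC3 = 11000011 → 2-byte char (#4). Advance 2.
Byte at offset 10: 0xF0 = 11110000 → 4-byte char (#5). Advance 4.
Byte at offset 14: 0xF0 = 11110000 → 4-byte char (#6). Advance 4.
Byte at offset 18: 0xC3 = 11000011 → 2-byte char (#7). Advance 2.
Byte at offset 20: 0xE8 = 11101000 → 3-byte char (#8). Advance 3.
Byte at offset 23: 0xF0 = 11110000 → 4-byte char (#9). Advance 4.
Byte at offset 27: 0xE1 = 11100001 → 3-byte char (#10). Advance 3.
Byte at offset 30: 0xEA = 11101010 → 3-byte char (#11). Advance 3.
Reached end at offset 33 after 11 code points.

11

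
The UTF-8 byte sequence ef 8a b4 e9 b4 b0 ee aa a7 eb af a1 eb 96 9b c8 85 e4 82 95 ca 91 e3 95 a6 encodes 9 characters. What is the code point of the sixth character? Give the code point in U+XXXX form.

U+0205

Offset 0: leading byte 0xEF = 11101111 → 3-byte char #1 = EF 8A B4.
Offset 3: leading byte 0xE9 = 11101001 → 3-byte char #2 = E9 B4 B0.
Offset 6: leading byte 0xEE = 11101110 → 3-byte char #3 = EE AA A7.
Offset 9: leading byte 0xEB = 11101011 → 3-byte char #4 = EB AF A1.
Offset 12: leading byte 0xEB = 11101011 → 3-byte char #5 = EB 96 9B.
Offset 15: leading byte 0xC8 = 11001000 → 2-byte char #6 = C8 85.
Leading byte 0xC8 = 11001000 matches 110xxxxx → 2-byte sequence.
Byte 1: 0xC8 = 11001000, payload 01000 (5 bits).
Byte 2: 0x85 = 10000101 (10xxxxxx ✓), payload 000101.
Concatenate: 01000000101 = 0x205 (11 bits → U+0205).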